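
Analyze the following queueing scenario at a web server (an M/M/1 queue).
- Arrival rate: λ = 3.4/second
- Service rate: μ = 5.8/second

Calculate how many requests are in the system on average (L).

ρ = λ/μ = 3.4/5.8 = 0.5862
For M/M/1: L = λ/(μ-λ)
L = 3.4/(5.8-3.4) = 3.4/2.40
L = 1.4167 requests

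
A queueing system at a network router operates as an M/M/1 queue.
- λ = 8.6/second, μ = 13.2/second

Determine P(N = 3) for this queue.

ρ = λ/μ = 8.6/13.2 = 0.6515
P(n) = (1-ρ)ρⁿ
P(3) = (1-0.6515) × 0.6515^3
P(3) = 0.34850 × 0.27653
P(3) = 0.09637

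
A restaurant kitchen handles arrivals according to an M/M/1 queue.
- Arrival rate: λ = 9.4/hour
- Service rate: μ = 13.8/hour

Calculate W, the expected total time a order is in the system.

First, compute utilization: ρ = λ/μ = 9.4/13.8 = 0.6812
For M/M/1: W = 1/(μ-λ)
W = 1/(13.8-9.4) = 1/4.40
W = 0.2273 hours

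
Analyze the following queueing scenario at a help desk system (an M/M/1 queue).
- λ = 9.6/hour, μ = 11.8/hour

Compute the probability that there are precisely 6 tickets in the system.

ρ = λ/μ = 9.6/11.8 = 0.8136
P(n) = (1-ρ)ρⁿ
P(6) = (1-0.8136) × 0.8136^6
P(6) = 0.1864 × 0.2900
P(6) = 0.05406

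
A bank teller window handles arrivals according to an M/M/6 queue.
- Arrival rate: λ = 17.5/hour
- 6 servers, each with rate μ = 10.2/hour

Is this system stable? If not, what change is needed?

Stability requires ρ = λ/(cμ) < 1
ρ = 17.5/(6 × 10.2) = 17.5/61.20 = 0.2859
Since 0.2859 < 1, the system is STABLE.
The servers are busy 28.59% of the time.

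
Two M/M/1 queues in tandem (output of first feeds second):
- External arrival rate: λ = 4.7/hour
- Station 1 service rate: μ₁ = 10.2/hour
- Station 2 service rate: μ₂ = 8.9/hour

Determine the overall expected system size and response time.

By Jackson's theorem, each station behaves as independent M/M/1.
Station 1: ρ₁ = 4.7/10.2 = 0.4608, L₁ = ρ₁/(1-ρ₁) = λ/(μ₁-λ) = 4.7/5.50 = 0.854545
Station 2: ρ₂ = 4.7/8.9 = 0.5281, L₂ = ρ₂/(1-ρ₂) = λ/(μ₂-λ) = 4.7/4.20 = 1.11905
Total: L = L₁ + L₂ = 0.854545 + 1.11905 = 1.9736
W = L/λ = 1.9736/4.7 = 0.4199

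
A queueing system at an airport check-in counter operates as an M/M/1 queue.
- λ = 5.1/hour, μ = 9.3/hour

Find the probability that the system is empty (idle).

ρ = λ/μ = 5.1/9.3 = 0.5484
P(0) = 1 - ρ = 1 - 0.5484 = 0.4516
The server is idle 45.16% of the time.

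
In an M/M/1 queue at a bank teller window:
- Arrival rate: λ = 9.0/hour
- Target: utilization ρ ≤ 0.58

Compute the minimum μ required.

ρ = λ/μ, so μ = λ/ρ
μ ≥ 9.0/0.58 = 15.5172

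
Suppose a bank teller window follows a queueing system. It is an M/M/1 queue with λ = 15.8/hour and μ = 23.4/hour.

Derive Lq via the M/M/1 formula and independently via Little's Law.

Method 1 (direct): Lq = λ²/(μ(μ-λ)) = 249.64/(23.4 × 7.60) = 1.4037

Method 2 (Little's Law):
W = 1/(μ-λ) = 1/7.60 = 0.131579
Wq = W - 1/μ = 0.131579 - 0.0427350 = 0.08884
Lq = λWq = 15.8 × 0.08884 = 1.4037 ✔ (matches Method 1)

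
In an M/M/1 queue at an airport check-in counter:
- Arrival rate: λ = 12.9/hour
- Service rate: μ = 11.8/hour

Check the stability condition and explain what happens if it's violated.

Stability requires ρ = λ/(cμ) < 1
ρ = 12.9/(1 × 11.8) = 12.9/11.80 = 1.0932
Since 1.0932 ≥ 1, the system is UNSTABLE.
Queue grows without bound. Need μ > λ = 12.9.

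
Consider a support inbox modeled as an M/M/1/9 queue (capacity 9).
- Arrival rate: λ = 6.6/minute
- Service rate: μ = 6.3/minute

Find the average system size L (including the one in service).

ρ = λ/μ = 6.6/6.3 = 1.04762
P₀ = (1-ρ)/(1-ρ^(K+1)) = (1-1.04762)/(1-1.04762^10) = -0.047620/-0.59235 = 0.08039
P_K = P₀×ρ^K = 0.08039 × 1.04762^9 = 0.08039 × 1.5200 = 0.1222
L = ρ[1 - (K+1)ρ^K + Kρ^(K+1)] / [(1-ρ)(1-ρ^(K+1))]
L = 1.04762 × (1 - 10×1.5199665 + 9×1.5923473) / ((1 - 1.04762) × (1 - 1.5923473)) = 4.8824 emails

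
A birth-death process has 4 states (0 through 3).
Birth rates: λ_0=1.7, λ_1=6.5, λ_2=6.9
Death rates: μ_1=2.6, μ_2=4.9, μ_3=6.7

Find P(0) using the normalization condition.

Ratios P(n)/P(0) = (λ₀···λₙ₋₁)/(μ₁···μₙ):
P(1)/P(0) = (1.7)/(2.6) = 0.65385
P(2)/P(0) = (1.7×6.5)/(2.6×4.9) = 0.86735
P(3)/P(0) = (1.7×6.5×6.9)/(2.6×4.9×6.7) = 0.89324

Normalization: ∑ P(n) = 1
P(0) × (1.0000 + 0.65385 + 0.86735 + 0.89324) = 1
P(0) × 3.4144 = 1
P(0) = 1/3.4144 = 0.2929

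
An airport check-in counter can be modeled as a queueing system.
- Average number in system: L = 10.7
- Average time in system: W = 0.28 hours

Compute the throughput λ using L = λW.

Little's Law: L = λW, so λ = L/W
λ = 10.7/0.28 = 38.2143 passengers/hour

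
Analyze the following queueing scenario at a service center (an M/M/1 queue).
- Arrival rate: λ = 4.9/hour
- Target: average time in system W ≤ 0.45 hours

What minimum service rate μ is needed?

For M/M/1: W = 1/(μ-λ)
Need W ≤ 0.45, so 1/(μ-λ) ≤ 0.45
μ - λ ≥ 1/0.45 = 2.2222
μ ≥ 4.9 + 2.2222 = 7.1222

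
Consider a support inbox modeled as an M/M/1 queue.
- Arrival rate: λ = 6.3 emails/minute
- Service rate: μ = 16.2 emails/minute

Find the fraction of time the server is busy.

Server utilization: ρ = λ/μ
ρ = 6.3/16.2 = 0.3889
The server is busy 38.89% of the time.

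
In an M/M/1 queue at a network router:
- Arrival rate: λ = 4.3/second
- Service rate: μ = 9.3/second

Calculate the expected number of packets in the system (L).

ρ = λ/μ = 4.3/9.3 = 0.4624
For M/M/1: L = λ/(μ-λ)
L = 4.3/(9.3-4.3) = 4.3/5.00
L = 0.8600 packets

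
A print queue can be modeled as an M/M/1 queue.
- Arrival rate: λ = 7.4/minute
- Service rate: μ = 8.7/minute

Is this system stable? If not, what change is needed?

Stability requires ρ = λ/(cμ) < 1
ρ = 7.4/(1 × 8.7) = 7.4/8.70 = 0.8506
Since 0.8506 < 1, the system is STABLE.
The server is busy 85.06% of the time.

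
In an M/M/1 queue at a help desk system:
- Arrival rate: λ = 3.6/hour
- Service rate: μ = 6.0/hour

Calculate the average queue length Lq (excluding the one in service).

ρ = λ/μ = 3.6/6.0 = 0.6000
For M/M/1: Lq = λ²/(μ(μ-λ))
Lq = 12.96/(6.0 × 2.40)
Lq = 0.9000 tickets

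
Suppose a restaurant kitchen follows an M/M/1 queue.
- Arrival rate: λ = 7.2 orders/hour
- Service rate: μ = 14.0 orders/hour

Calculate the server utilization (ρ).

Server utilization: ρ = λ/μ
ρ = 7.2/14.0 = 0.5143
The server is busy 51.43% of the time.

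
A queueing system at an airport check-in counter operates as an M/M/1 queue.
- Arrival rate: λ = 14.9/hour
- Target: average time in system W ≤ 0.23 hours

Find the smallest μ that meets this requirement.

For M/M/1: W = 1/(μ-λ)
Need W ≤ 0.23, so 1/(μ-λ) ≤ 0.23
μ - λ ≥ 1/0.23 = 4.3478
μ ≥ 14.9 + 4.3478 = 19.2478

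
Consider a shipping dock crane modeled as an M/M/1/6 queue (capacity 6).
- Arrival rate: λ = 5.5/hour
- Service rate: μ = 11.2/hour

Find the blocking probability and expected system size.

ρ = λ/μ = 5.5/11.2 = 0.49107
P₀ = (1-ρ)/(1-ρ^(K+1)) = (1-0.49107)/(1-0.49107^7) = 0.50893/0.99311 = 0.5125
P_K = P₀×ρ^K = 0.51246 × 0.49107^6 = 0.51246 × 0.014024 = 0.007187
Blocking probability P_6 = 0.007187 (0.72%)
L = ρ[1 - (K+1)ρ^K + Kρ^(K+1)] / [(1-ρ)(1-ρ^(K+1))]
L = 0.49107 × (1 - 7×0.01402 + 6×0.006887) / ((1 - 0.49107) × (1 - 0.006887)) = 0.9164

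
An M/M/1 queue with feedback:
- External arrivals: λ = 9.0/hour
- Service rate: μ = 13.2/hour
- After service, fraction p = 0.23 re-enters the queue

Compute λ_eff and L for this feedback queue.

Effective arrival rate: λ_eff = λ/(1-p) = 9.0/(1-0.23) = 9.0/0.77 = 11.688312
ρ = λ_eff/μ = 11.688312/13.2 = 0.8854782
L = ρ/(1-ρ) = 0.8854782/(1-0.8854782) = 7.7320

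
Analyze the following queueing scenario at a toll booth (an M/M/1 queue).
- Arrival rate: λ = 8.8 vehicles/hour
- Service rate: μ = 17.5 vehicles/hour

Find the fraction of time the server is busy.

Server utilization: ρ = λ/μ
ρ = 8.8/17.5 = 0.5029
The server is busy 50.29% of the time.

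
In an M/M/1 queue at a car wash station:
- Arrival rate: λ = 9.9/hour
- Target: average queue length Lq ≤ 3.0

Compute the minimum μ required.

For M/M/1: Lq = λ²/(μ(μ-λ))
Need Lq ≤ 3.0, i.e. μ(μ-λ) ≥ λ²/3.0
μ² - 9.9μ - 98.01/3.0 ≥ 0  →  μ² - 9.9μ - 32.6700 ≥ 0
Quadratic formula (positive root): μ = [λ + √(λ² + 4×32.6700)]/2
Discriminant: 98.01 + 4×32.6700 = 228.6900, √228.6900 = 15.1224998
μ ≥ (9.9 + 15.1224998)/2 = 12.5112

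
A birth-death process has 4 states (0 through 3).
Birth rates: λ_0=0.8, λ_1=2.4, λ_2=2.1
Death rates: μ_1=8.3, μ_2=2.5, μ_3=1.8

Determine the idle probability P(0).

Ratios P(n)/P(0) = (λ₀···λₙ₋₁)/(μ₁···μₙ):
P(1)/P(0) = (0.8)/(8.3) = 0.09639
P(2)/P(0) = (0.8×2.4)/(8.3×2.5) = 0.09253
P(3)/P(0) = (0.8×2.4×2.1)/(8.3×2.5×1.8) = 0.1080

Normalization: ∑ P(n) = 1
P(0) × (1.0000 + 0.09639 + 0.09253 + 0.1080) = 1
P(0) × 1.2969 = 1
P(0) = 1/1.2969 = 0.7711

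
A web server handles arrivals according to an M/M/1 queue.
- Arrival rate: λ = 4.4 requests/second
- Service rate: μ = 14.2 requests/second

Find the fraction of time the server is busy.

Server utilization: ρ = λ/μ
ρ = 4.4/14.2 = 0.3099
The server is busy 30.99% of the time.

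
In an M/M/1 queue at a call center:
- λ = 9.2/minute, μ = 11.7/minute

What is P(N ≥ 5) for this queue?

ρ = λ/μ = 9.2/11.7 = 0.7863
P(N ≥ n) = ρⁿ
P(N ≥ 5) = 0.7863^5
P(N ≥ 5) = 0.3006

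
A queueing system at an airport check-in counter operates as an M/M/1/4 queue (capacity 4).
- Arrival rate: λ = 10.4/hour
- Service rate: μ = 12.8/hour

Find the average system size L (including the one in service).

ρ = λ/μ = 10.4/12.8 = 0.8125
P₀ = (1-ρ)/(1-ρ^(K+1)) = (1-0.8125)/(1-0.8125^5) = 0.1875/0.6459 = 0.2903
P_K = P₀×ρ^K = 0.2903 × 0.8125^4 = 0.2903 × 0.4358 = 0.1265
L = ρ[1 - (K+1)ρ^K + Kρ^(K+1)] / [(1-ρ)(1-ρ^(K+1))]
L = 0.8125 × (1 - 5×0.435806 + 4×0.354093) / ((1 - 0.8125) × (1 - 0.354093)) = 1.5923 passengers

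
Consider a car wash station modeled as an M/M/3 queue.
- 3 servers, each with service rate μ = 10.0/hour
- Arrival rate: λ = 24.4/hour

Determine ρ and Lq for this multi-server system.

Traffic intensity: ρ = λ/(cμ) = 24.4/(3×10.0) = 0.8133
Since ρ = 0.8133 < 1, system is stable.
Offered load a = λ/μ = cρ = 24.4/10.0 = 2.4400
P₀ = [ Σₙ₌₀^2 aⁿ/n! + a^3/(3!(1-ρ)) ]⁻¹
Σ = a^0/0! + a^1/1! + a^2/2! = 1.0000 + 2.4400 + 2.9768 = 6.4168
a^3/(3!(1-ρ)) = 14.5268/(6 × 0.186667) = 12.9703
P₀ = 1/(6.4168 + 12.9703) = 0.05158
Lq = P₀·a^3·ρ / (3!(1-ρ)²) = 0.0515806 × 14.5268 × 0.813333 / (6 × 0.0348444) = 2.9150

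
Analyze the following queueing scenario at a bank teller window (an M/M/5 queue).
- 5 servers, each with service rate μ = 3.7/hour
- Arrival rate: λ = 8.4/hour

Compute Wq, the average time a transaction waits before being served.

Traffic intensity: ρ = λ/(cμ) = 8.4/(5×3.7) = 0.4541
Since ρ = 0.4541 < 1, system is stable.
Offered load a = λ/μ = cρ = 8.4/3.7 = 2.2703
P₀ = [ Σₙ₌₀^4 aⁿ/n! + a^5/(5!(1-ρ)) ]⁻¹
Σ = a^0/0! + a^1/1! + a^2/2! + a^3/3! + a^4/4! = 1.00000 + 2.27027 + 2.57706 + 1.95021 + 1.10688 = 8.9044
a^5/(5!(1-ρ)) = 60.3098/(120 × 0.5459) = 0.9206
P₀ = 1/(8.9044 + 0.9206) = 0.1018
Lq = P₀·a^5·ρ / (5!(1-ρ)²) = 0.101781 × 60.3098 × 0.454054 / (120 × 0.298057) = 0.07793
Wq = Lq/λ = 0.07793/8.4 = 0.009277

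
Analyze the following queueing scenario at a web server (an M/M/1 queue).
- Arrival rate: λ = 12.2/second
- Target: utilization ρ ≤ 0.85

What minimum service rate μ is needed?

ρ = λ/μ, so μ = λ/ρ
μ ≥ 12.2/0.85 = 14.3529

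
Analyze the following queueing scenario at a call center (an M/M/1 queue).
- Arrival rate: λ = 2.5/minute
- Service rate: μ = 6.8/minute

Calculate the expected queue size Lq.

ρ = λ/μ = 2.5/6.8 = 0.3676
For M/M/1: Lq = λ²/(μ(μ-λ))
Lq = 6.25/(6.8 × 4.30)
Lq = 0.2137 calls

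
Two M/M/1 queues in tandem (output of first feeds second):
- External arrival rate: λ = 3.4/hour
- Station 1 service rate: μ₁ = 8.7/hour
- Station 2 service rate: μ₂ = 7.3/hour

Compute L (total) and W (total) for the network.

By Jackson's theorem, each station behaves as independent M/M/1.
Station 1: ρ₁ = 3.4/8.7 = 0.3908, L₁ = ρ₁/(1-ρ₁) = λ/(μ₁-λ) = 3.4/5.30 = 0.6415
Station 2: ρ₂ = 3.4/7.3 = 0.4658, L₂ = ρ₂/(1-ρ₂) = λ/(μ₂-λ) = 3.4/3.90 = 0.8718
Total: L = L₁ + L₂ = 0.6415 + 0.8718 = 1.5133
W = L/λ = 1.5133/3.4 = 0.4451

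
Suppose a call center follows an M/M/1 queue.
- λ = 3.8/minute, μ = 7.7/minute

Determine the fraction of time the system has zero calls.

ρ = λ/μ = 3.8/7.7 = 0.4935
P(0) = 1 - ρ = 1 - 0.4935 = 0.5065
The server is idle 50.65% of the time.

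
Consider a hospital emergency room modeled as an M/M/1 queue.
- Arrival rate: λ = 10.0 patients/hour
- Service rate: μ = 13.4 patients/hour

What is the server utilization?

Server utilization: ρ = λ/μ
ρ = 10.0/13.4 = 0.7463
The server is busy 74.63% of the time.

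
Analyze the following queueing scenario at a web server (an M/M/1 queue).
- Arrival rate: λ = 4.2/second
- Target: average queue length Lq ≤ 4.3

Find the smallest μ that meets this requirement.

For M/M/1: Lq = λ²/(μ(μ-λ))
Need Lq ≤ 4.3, i.e. μ(μ-λ) ≥ λ²/4.3
μ² - 4.2μ - 17.64/4.3 ≥ 0  →  μ² - 4.2μ - 4.10233 ≥ 0
Quadratic formula (positive root): μ = [λ + √(λ² + 4×4.10233)]/2
Discriminant: 17.64 + 4×4.10233 = 34.0493, √34.0493 = 5.8352
μ ≥ (4.2 + 5.8352)/2 = 5.0176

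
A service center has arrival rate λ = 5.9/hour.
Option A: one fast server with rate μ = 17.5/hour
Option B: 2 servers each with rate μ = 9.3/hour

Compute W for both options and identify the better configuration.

Option A: single server μ = 17.5 (M/M/1)
  ρ_A = 5.9/17.5 = 0.3371
  W_A = 1/(μ-λ) = 1/(17.5-5.9) = 1/11.60 = 0.08621

Option B: 2 servers μ = 9.3 (M/M/2)
  ρ_B = λ/(cμ) = 5.9/(2×9.3) = 0.3172
  Offered load a = λ/μ = cρ = 5.9/9.3 = 0.6344
  P₀ = [ Σₙ₌₀^1 aⁿ/n! + a^2/(2!(1-ρ)) ]⁻¹
  Σ = a^0/0! + a^1/1! = 1.0000 + 0.6344 = 1.6344
  a^2/(2!(1-ρ)) = 0.4025/(2 × 0.6828) = 0.2947
  P₀ = 1/(1.6344 + 0.2947) = 0.5184
  Lq = P₀·a^2·ρ / (2!(1-ρ)²) = 0.51837 × 0.40247 × 0.31720 / (2 × 0.46621) = 0.07097
  Wq_B = Lq/λ = 0.070975/5.9 = 0.012030
  W_B = Wq_B + 1/μ = 0.012030 + 0.10753 = 0.1196

Since W_A = 0.08621 < W_B = 0.1196, Option A (single fast server) has the shorter time in system.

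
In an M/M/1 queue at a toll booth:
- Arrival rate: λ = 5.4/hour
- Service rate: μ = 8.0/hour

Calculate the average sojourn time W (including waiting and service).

First, compute utilization: ρ = λ/μ = 5.4/8.0 = 0.6750
For M/M/1: W = 1/(μ-λ)
W = 1/(8.0-5.4) = 1/2.60
W = 0.3846 hours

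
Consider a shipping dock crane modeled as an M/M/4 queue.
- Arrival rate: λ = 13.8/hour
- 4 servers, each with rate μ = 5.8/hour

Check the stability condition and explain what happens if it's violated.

Stability requires ρ = λ/(cμ) < 1
ρ = 13.8/(4 × 5.8) = 13.8/23.20 = 0.5948
Since 0.5948 < 1, the system is STABLE.
The servers are busy 59.48% of the time.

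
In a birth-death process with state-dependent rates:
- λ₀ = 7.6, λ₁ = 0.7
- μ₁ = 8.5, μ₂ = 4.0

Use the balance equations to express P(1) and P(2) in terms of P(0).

Balance equations:
State 0: λ₀P₀ = μ₁P₁ → P₁ = (λ₀/μ₁)P₀ = (7.6/8.5)P₀ = 0.8941P₀
State 1: P₂ = (λ₀λ₁)/(μ₁μ₂)P₀ = (7.6×0.7)/(8.5×4.0)P₀ = 0.1565P₀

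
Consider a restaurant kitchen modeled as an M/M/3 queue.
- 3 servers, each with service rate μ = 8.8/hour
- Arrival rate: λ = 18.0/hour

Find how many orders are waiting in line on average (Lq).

Traffic intensity: ρ = λ/(cμ) = 18.0/(3×8.8) = 0.6818
Since ρ = 0.6818 < 1, system is stable.
Offered load a = λ/μ = cρ = 18.0/8.8 = 2.0455
P₀ = [ Σₙ₌₀^2 aⁿ/n! + a^3/(3!(1-ρ)) ]⁻¹
Σ = a^0/0! + a^1/1! + a^2/2! = 1.0000 + 2.0455 + 2.0919 = 5.1374
a^3/(3!(1-ρ)) = 8.5579/(6 × 0.31818) = 4.4827
P₀ = 1/(5.1374 + 4.4827) = 0.1039
Lq = P₀·a^3·ρ / (3!(1-ρ)²) = 0.10395 × 8.5579 × 0.68182 / (6 × 0.10124) = 0.9985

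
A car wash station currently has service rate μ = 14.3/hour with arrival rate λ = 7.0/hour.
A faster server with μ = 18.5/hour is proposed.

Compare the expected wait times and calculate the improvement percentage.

System 1: ρ₁ = 7.0/14.3 = 0.4895, W₁ = 1/(14.3-7.0) = 0.13699
System 2: ρ₂ = 7.0/18.5 = 0.3784, W₂ = 1/(18.5-7.0) = 0.086957
Improvement: (W₁-W₂)/W₁ = (0.13699-0.086957)/0.13699 = 36.52%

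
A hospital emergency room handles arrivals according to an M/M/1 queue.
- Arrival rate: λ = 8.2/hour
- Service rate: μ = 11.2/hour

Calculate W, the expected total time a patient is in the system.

First, compute utilization: ρ = λ/μ = 8.2/11.2 = 0.7321
For M/M/1: W = 1/(μ-λ)
W = 1/(11.2-8.2) = 1/3.00
W = 0.3333 hours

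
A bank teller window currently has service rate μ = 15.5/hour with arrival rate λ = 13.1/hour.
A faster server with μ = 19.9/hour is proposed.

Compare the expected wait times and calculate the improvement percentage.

System 1: ρ₁ = 13.1/15.5 = 0.8452, W₁ = 1/(15.5-13.1) = 0.41667
System 2: ρ₂ = 13.1/19.9 = 0.6583, W₂ = 1/(19.9-13.1) = 0.14706
Improvement: (W₁-W₂)/W₁ = (0.41667-0.14706)/0.41667 = 64.71%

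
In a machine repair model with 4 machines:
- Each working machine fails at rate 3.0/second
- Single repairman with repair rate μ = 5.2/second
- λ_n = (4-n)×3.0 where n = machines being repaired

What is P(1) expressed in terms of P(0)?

P(1)/P(0) = ∏_{i=0}^{1-1} λ_i/μ_{i+1}
= (4-0)×3.0/5.2
= 2.3077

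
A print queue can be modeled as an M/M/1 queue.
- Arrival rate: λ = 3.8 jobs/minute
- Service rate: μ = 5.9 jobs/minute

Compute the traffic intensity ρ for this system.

Server utilization: ρ = λ/μ
ρ = 3.8/5.9 = 0.6441
The server is busy 64.41% of the time.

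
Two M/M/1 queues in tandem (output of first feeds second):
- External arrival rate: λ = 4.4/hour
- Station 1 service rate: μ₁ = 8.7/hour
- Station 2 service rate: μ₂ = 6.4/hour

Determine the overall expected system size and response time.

By Jackson's theorem, each station behaves as independent M/M/1.
Station 1: ρ₁ = 4.4/8.7 = 0.5057, L₁ = ρ₁/(1-ρ₁) = λ/(μ₁-λ) = 4.4/4.30 = 1.0233
Station 2: ρ₂ = 4.4/6.4 = 0.6875, L₂ = ρ₂/(1-ρ₂) = λ/(μ₂-λ) = 4.4/2.00 = 2.2000
Total: L = L₁ + L₂ = 1.0233 + 2.2000 = 3.2233
W = L/λ = 3.2233/4.4 = 0.7326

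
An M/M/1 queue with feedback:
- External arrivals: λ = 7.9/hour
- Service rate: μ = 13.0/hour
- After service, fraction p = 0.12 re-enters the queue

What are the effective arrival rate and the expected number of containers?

Effective arrival rate: λ_eff = λ/(1-p) = 7.9/(1-0.12) = 7.9/0.88 = 8.9773
ρ = λ_eff/μ = 8.9773/13.0 = 0.69056
L = ρ/(1-ρ) = 0.69056/(1-0.69056) = 2.2316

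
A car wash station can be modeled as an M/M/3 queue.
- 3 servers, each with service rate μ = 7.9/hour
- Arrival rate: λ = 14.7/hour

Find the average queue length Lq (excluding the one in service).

Traffic intensity: ρ = λ/(cμ) = 14.7/(3×7.9) = 0.6203
Since ρ = 0.6203 < 1, system is stable.
Offered load a = λ/μ = cρ = 14.7/7.9 = 1.8608
P₀ = [ Σₙ₌₀^2 aⁿ/n! + a^3/(3!(1-ρ)) ]⁻¹
Σ = a^0/0! + a^1/1! + a^2/2! = 1.0000 + 1.8608 + 1.7312 = 4.5920
a^3/(3!(1-ρ)) = 6.4427/(6 × 0.37975) = 2.8276
P₀ = 1/(4.5920 + 2.8276) = 0.1348
Lq = P₀·a^3·ρ / (3!(1-ρ)²) = 0.13478 × 6.4427 × 0.62025 / (6 × 0.14421) = 0.6225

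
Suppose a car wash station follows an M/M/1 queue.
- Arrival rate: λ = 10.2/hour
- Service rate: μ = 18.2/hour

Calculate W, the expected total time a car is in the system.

First, compute utilization: ρ = λ/μ = 10.2/18.2 = 0.5604
For M/M/1: W = 1/(μ-λ)
W = 1/(18.2-10.2) = 1/8.00
W = 0.1250 hours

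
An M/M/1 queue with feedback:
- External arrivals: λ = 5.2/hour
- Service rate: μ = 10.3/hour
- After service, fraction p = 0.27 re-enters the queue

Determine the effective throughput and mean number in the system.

Effective arrival rate: λ_eff = λ/(1-p) = 5.2/(1-0.27) = 5.2/0.73 = 7.1233
ρ = λ_eff/μ = 7.1233/10.3 = 0.69158
L = ρ/(1-ρ) = 0.69158/(1-0.69158) = 2.2423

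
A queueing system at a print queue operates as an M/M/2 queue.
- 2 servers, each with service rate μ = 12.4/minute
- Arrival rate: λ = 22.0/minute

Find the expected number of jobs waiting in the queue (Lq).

Traffic intensity: ρ = λ/(cμ) = 22.0/(2×12.4) = 0.8871
Since ρ = 0.8871 < 1, system is stable.
Offered load a = λ/μ = cρ = 22.0/12.4 = 1.7742
P₀ = [ Σₙ₌₀^1 aⁿ/n! + a^2/(2!(1-ρ)) ]⁻¹
Σ = a^0/0! + a^1/1! = 1.0000 + 1.7742 = 2.7742
a^2/(2!(1-ρ)) = 3.14776/(2 × 0.112903) = 13.9401
P₀ = 1/(2.7742 + 13.9401) = 0.05983
Lq = P₀·a^2·ρ / (2!(1-ρ)²) = 0.05982906 × 3.147763 × 0.8870968 / (2 × 0.01274714) = 6.5530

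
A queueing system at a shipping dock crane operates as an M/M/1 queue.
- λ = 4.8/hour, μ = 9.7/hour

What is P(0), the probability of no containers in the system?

ρ = λ/μ = 4.8/9.7 = 0.4948
P(0) = 1 - ρ = 1 - 0.4948 = 0.5052
The server is idle 50.52% of the time.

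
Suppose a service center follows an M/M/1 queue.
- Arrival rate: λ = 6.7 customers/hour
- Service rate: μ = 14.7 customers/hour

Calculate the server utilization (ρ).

Server utilization: ρ = λ/μ
ρ = 6.7/14.7 = 0.4558
The server is busy 45.58% of the time.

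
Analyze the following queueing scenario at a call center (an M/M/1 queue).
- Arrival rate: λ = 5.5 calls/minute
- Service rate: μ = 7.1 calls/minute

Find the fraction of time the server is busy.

Server utilization: ρ = λ/μ
ρ = 5.5/7.1 = 0.7746
The server is busy 77.46% of the time.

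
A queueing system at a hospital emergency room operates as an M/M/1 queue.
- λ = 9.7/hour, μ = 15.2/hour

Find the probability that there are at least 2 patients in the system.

ρ = λ/μ = 9.7/15.2 = 0.63816
P(N ≥ n) = ρⁿ
P(N ≥ 2) = 0.63816^2
P(N ≥ 2) = 0.4072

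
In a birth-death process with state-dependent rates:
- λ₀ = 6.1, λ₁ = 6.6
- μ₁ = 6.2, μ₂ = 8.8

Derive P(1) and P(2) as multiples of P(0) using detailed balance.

Balance equations:
State 0: λ₀P₀ = μ₁P₁ → P₁ = (λ₀/μ₁)P₀ = (6.1/6.2)P₀ = 0.9839P₀
State 1: P₂ = (λ₀λ₁)/(μ₁μ₂)P₀ = (6.1×6.6)/(6.2×8.8)P₀ = 0.7379P₀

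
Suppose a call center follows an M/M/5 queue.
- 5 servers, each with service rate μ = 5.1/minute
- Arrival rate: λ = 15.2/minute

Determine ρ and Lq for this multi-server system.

Traffic intensity: ρ = λ/(cμ) = 15.2/(5×5.1) = 0.5961
Since ρ = 0.5961 < 1, system is stable.
Offered load a = λ/μ = cρ = 15.2/5.1 = 2.9804
P₀ = [ Σₙ₌₀^4 aⁿ/n! + a^5/(5!(1-ρ)) ]⁻¹
Σ = a^0/0! + a^1/1! + a^2/2! + a^3/3! + a^4/4! = 1.0000 + 2.9804 + 4.4414 + 4.4123 + 3.2876 = 16.1217
a^5/(5!(1-ρ)) = 235.1620/(120 × 0.403922) = 4.8516
P₀ = 1/(16.1217 + 4.8516) = 0.04768
Lq = P₀·a^5·ρ / (5!(1-ρ)²) = 0.047680 × 235.1620 × 0.59608 / (120 × 0.16315) = 0.3414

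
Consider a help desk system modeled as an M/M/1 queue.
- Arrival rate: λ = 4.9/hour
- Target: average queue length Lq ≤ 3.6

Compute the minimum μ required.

For M/M/1: Lq = λ²/(μ(μ-λ))
Need Lq ≤ 3.6, i.e. μ(μ-λ) ≥ λ²/3.6
μ² - 4.9μ - 24.01/3.6 ≥ 0  →  μ² - 4.9μ - 6.66944 ≥ 0
Quadratic formula (positive root): μ = [λ + √(λ² + 4×6.66944)]/2
Discriminant: 24.01 + 4×6.66944 = 50.6878, √50.6878 = 7.1195
μ ≥ (4.9 + 7.1195)/2 = 6.0098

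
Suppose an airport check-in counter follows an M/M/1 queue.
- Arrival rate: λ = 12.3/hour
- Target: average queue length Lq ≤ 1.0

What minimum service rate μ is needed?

For M/M/1: Lq = λ²/(μ(μ-λ))
Need Lq ≤ 1.0, i.e. μ(μ-λ) ≥ λ²/1.0
μ² - 12.3μ - 151.29/1.0 ≥ 0  →  μ² - 12.3μ - 151.2900 ≥ 0
Quadratic formula (positive root): μ = [λ + √(λ² + 4×151.2900)]/2
Discriminant: 151.29 + 4×151.2900 = 756.4500, √756.4500 = 27.5036
μ ≥ (12.3 + 27.5036)/2 = 19.9018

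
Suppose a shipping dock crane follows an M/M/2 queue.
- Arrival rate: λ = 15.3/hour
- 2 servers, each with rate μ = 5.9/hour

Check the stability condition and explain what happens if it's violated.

Stability requires ρ = λ/(cμ) < 1
ρ = 15.3/(2 × 5.9) = 15.3/11.80 = 1.2966
Since 1.2966 ≥ 1, the system is UNSTABLE.
Need c > λ/μ = 15.3/5.9 = 2.59.
Minimum servers needed: c = 3.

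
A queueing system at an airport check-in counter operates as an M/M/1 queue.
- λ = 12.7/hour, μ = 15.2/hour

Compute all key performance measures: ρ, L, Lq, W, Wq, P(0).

Step 1: ρ = λ/μ = 12.7/15.2 = 0.8355
Step 2: L = λ/(μ-λ) = 12.7/2.50 = 5.0800
Step 3: Lq = λ²/(μ(μ-λ)) = 161.29/(15.2×2.50) = 4.2445
Step 4: W = 1/(μ-λ) = 1/2.50 = 0.4000
Step 5: Wq = λ/(μ(μ-λ)) = 12.7/(15.2×2.50) = 0.3342
Step 6: P(0) = 1-ρ = 0.1645
Verify: L = λW = 12.7×0.4000 = 5.0800 ✔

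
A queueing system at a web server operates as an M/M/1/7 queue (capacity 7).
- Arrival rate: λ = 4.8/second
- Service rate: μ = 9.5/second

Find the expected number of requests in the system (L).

ρ = λ/μ = 4.8/9.5 = 0.505263
P₀ = (1-ρ)/(1-ρ^(K+1)) = (1-0.505263)/(1-0.505263^8) = 0.4947/0.9958 = 0.4968
P_K = P₀×ρ^K = 0.4968 × 0.505263^7 = 0.4968 × 0.008407 = 0.004177
L = ρ[1 - (K+1)ρ^K + Kρ^(K+1)] / [(1-ρ)(1-ρ^(K+1))]
L = 0.505263 × (1 - 8×0.008407 + 7×0.004248) / ((1 - 0.505263) × (1 - 0.004248)) = 0.9872 requests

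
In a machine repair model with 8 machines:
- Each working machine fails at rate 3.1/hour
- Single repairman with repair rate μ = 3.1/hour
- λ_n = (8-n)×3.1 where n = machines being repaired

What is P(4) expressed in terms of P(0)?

P(4)/P(0) = ∏_{i=0}^{4-1} λ_i/μ_{i+1}
= (8-0)×3.1/3.1 × (8-1)×3.1/3.1 × (8-2)×3.1/3.1 × (8-3)×3.1/3.1
= 1680.0000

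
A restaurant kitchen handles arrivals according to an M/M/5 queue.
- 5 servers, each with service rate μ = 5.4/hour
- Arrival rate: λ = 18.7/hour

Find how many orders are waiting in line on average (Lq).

Traffic intensity: ρ = λ/(cμ) = 18.7/(5×5.4) = 0.6926
Since ρ = 0.6926 < 1, system is stable.
Offered load a = λ/μ = cρ = 18.7/5.4 = 3.4630
P₀ = [ Σₙ₌₀^4 aⁿ/n! + a^5/(5!(1-ρ)) ]⁻¹
Σ = a^0/0! + a^1/1! + a^2/2! + a^3/3! + a^4/4! = 1.00000 + 3.46296 + 5.99606 + 6.92137 + 5.99212 = 23.3725
a^5/(5!(1-ρ)) = 498.0113/(120 × 0.307407) = 13.5003
P₀ = 1/(23.3725 + 13.5003) = 0.02712
Lq = P₀·a^5·ρ / (5!(1-ρ)²) = 0.02712 × 498.0113 × 0.6926 / (120 × 0.09450) = 0.8249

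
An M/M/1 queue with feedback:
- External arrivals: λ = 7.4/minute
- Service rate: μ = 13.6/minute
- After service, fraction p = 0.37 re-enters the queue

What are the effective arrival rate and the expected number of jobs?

Effective arrival rate: λ_eff = λ/(1-p) = 7.4/(1-0.37) = 7.4/0.63 = 11.74603
ρ = λ_eff/μ = 11.74603/13.6 = 0.863679
L = ρ/(1-ρ) = 0.863679/(1-0.863679) = 6.3356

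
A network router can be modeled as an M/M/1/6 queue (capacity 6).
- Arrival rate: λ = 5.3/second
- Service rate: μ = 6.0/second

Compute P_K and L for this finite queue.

ρ = λ/μ = 5.3/6.0 = 0.88333
P₀ = (1-ρ)/(1-ρ^(K+1)) = (1-0.88333)/(1-0.88333^7) = 0.11667/0.58038 = 0.2010
P_K = P₀×ρ^K = 0.20103 × 0.88333^6 = 0.20103 × 0.47505 = 0.09550
Blocking probability P_6 = 0.09550 (9.55%)
L = ρ[1 - (K+1)ρ^K + Kρ^(K+1)] / [(1-ρ)(1-ρ^(K+1))]
L = 0.88333 × (1 - 7×0.4750484 + 6×0.4196245) / ((1 - 0.88333) × (1 - 0.4196245)) = 2.5100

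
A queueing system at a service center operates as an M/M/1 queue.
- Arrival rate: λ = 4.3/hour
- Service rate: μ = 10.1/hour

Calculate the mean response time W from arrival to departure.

First, compute utilization: ρ = λ/μ = 4.3/10.1 = 0.4257
For M/M/1: W = 1/(μ-λ)
W = 1/(10.1-4.3) = 1/5.80
W = 0.1724 hours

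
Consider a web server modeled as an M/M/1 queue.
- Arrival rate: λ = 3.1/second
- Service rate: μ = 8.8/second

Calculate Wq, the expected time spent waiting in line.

First, compute utilization: ρ = λ/μ = 3.1/8.8 = 0.3523
For M/M/1: Wq = λ/(μ(μ-λ))
Wq = 3.1/(8.8 × (8.8-3.1))
Wq = 3.1/(8.8 × 5.70)
Wq = 0.06180 seconds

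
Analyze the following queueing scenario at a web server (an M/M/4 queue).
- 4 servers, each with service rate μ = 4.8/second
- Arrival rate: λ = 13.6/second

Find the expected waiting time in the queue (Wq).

Traffic intensity: ρ = λ/(cμ) = 13.6/(4×4.8) = 0.7083
Since ρ = 0.7083 < 1, system is stable.
Offered load a = λ/μ = cρ = 13.6/4.8 = 2.8333
P₀ = [ Σₙ₌₀^3 aⁿ/n! + a^4/(4!(1-ρ)) ]⁻¹
Σ = a^0/0! + a^1/1! + a^2/2! + a^3/3! = 1.0000 + 2.8333 + 4.0139 + 3.7909 = 11.6381
a^4/(4!(1-ρ)) = 64.44522/(24 × 0.2916667) = 9.2065
P₀ = 1/(11.6381 + 9.2065) = 0.04797
Lq = P₀·a^4·ρ / (4!(1-ρ)²) = 0.047974 × 64.4452 × 0.70833 / (24 × 0.085069) = 1.0726
Wq = Lq/λ = 1.0726/13.6 = 0.07887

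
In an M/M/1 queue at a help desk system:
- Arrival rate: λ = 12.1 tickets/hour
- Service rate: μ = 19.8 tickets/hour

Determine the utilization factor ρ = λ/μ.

Server utilization: ρ = λ/μ
ρ = 12.1/19.8 = 0.6111
The server is busy 61.11% of the time.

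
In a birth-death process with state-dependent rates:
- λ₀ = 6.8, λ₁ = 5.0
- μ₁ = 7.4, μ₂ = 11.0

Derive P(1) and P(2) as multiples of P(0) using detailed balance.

Balance equations:
State 0: λ₀P₀ = μ₁P₁ → P₁ = (λ₀/μ₁)P₀ = (6.8/7.4)P₀ = 0.9189P₀
State 1: P₂ = (λ₀λ₁)/(μ₁μ₂)P₀ = (6.8×5.0)/(7.4×11.0)P₀ = 0.4177P₀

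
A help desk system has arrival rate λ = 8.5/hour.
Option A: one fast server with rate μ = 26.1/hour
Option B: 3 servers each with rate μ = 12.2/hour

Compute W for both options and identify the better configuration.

Option A: single server μ = 26.1 (M/M/1)
  ρ_A = 8.5/26.1 = 0.3257
  W_A = 1/(μ-λ) = 1/(26.1-8.5) = 1/17.60 = 0.05682

Option B: 3 servers μ = 12.2 (M/M/3)
  ρ_B = λ/(cμ) = 8.5/(3×12.2) = 0.2322
  Offered load a = λ/μ = cρ = 8.5/12.2 = 0.6967
  P₀ = [ Σₙ₌₀^2 aⁿ/n! + a^3/(3!(1-ρ)) ]⁻¹
  Σ = a^0/0! + a^1/1! + a^2/2! = 1.0000 + 0.6967 + 0.2427 = 1.9394
  a^3/(3!(1-ρ)) = 0.33820/(6 × 0.76776) = 0.07342
  P₀ = 1/(1.9394 + 0.07342) = 0.4968
  Lq = P₀·a^3·ρ / (3!(1-ρ)²) = 0.4968 × 0.3382 × 0.2322 / (6 × 0.5895) = 0.01103
  Wq_B = Lq/λ = 0.01103/8.5 = 0.001298
  W_B = Wq_B + 1/μ = 0.001298 + 0.08197 = 0.08327

Since W_A = 0.05682 < W_B = 0.08327, Option A (single fast server) has the shorter time in system.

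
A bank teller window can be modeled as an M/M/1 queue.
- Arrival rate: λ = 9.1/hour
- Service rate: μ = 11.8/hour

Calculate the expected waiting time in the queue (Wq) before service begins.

First, compute utilization: ρ = λ/μ = 9.1/11.8 = 0.7712
For M/M/1: Wq = λ/(μ(μ-λ))
Wq = 9.1/(11.8 × (11.8-9.1))
Wq = 9.1/(11.8 × 2.70)
Wq = 0.2856 hours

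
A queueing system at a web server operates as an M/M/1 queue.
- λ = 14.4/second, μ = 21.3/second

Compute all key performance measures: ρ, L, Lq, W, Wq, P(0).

Step 1: ρ = λ/μ = 14.4/21.3 = 0.6761
Step 2: L = λ/(μ-λ) = 14.4/6.90 = 2.0870
Step 3: Lq = λ²/(μ(μ-λ)) = 207.36/(21.3×6.90) = 1.4109
Step 4: W = 1/(μ-λ) = 1/6.90 = 0.14493
Step 5: Wq = λ/(μ(μ-λ)) = 14.4/(21.3×6.90) = 0.09798
Step 6: P(0) = 1-ρ = 0.3239
Verify: L = λW = 14.4×0.14493 = 2.0870 ✔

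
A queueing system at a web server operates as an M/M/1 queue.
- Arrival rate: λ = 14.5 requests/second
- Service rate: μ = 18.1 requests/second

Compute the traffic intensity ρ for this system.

Server utilization: ρ = λ/μ
ρ = 14.5/18.1 = 0.8011
The server is busy 80.11% of the time.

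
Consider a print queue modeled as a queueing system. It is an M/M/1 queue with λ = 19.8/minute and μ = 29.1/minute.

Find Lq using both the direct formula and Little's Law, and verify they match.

Method 1 (direct): Lq = λ²/(μ(μ-λ)) = 392.04/(29.1 × 9.30) = 1.4486

Method 2 (Little's Law):
W = 1/(μ-λ) = 1/9.30 = 0.107527
Wq = W - 1/μ = 0.107527 - 0.0343643 = 0.07316
Lq = λWq = 19.8 × 0.07316 = 1.4486 ✔ (matches Method 1)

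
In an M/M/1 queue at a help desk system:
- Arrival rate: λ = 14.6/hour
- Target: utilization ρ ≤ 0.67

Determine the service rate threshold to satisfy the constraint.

ρ = λ/μ, so μ = λ/ρ
μ ≥ 14.6/0.67 = 21.7910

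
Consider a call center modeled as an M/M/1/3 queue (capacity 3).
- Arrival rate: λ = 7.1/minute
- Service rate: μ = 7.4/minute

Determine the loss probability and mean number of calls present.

ρ = λ/μ = 7.1/7.4 = 0.9595
P₀ = (1-ρ)/(1-ρ^(K+1)) = (1-0.9595)/(1-0.9595^4) = 0.04050/0.1524 = 0.2657
P_K = P₀×ρ^K = 0.2657 × 0.9595^3 = 0.2657 × 0.8834 = 0.2347
Blocking probability P_3 = 0.2347 (23.47%)
L = ρ[1 - (K+1)ρ^K + Kρ^(K+1)] / [(1-ρ)(1-ρ^(K+1))]
L = 0.9595 × (1 - 4×0.883354 + 3×0.847578) / ((1 - 0.9595) × (1 - 0.847578)) = 1.4483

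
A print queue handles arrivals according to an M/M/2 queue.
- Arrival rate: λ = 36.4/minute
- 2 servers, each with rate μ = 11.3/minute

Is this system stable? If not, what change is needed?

Stability requires ρ = λ/(cμ) < 1
ρ = 36.4/(2 × 11.3) = 36.4/22.60 = 1.6106
Since 1.6106 ≥ 1, the system is UNSTABLE.
Need c > λ/μ = 36.4/11.3 = 3.22.
Minimum servers needed: c = 4.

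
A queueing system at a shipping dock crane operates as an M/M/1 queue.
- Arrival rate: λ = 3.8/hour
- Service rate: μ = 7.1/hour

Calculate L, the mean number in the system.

ρ = λ/μ = 3.8/7.1 = 0.5352
For M/M/1: L = λ/(μ-λ)
L = 3.8/(7.1-3.8) = 3.8/3.30
L = 1.1515 containers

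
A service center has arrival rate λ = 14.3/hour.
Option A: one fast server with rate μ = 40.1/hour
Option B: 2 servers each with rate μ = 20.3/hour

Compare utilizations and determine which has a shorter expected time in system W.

Option A: single server μ = 40.1 (M/M/1)
  ρ_A = 14.3/40.1 = 0.3566
  W_A = 1/(μ-λ) = 1/(40.1-14.3) = 1/25.80 = 0.03876

Option B: 2 servers μ = 20.3 (M/M/2)
  ρ_B = λ/(cμ) = 14.3/(2×20.3) = 0.3522
  Offered load a = λ/μ = cρ = 14.3/20.3 = 0.7044
  P₀ = [ Σₙ₌₀^1 aⁿ/n! + a^2/(2!(1-ρ)) ]⁻¹
  Σ = a^0/0! + a^1/1! = 1.0000 + 0.7044 = 1.7044
  a^2/(2!(1-ρ)) = 0.4962/(2 × 0.6478) = 0.3830
  P₀ = 1/(1.7044 + 0.3830) = 0.4791
  Lq = P₀·a^2·ρ / (2!(1-ρ)²) = 0.4791 × 0.4962 × 0.3522 / (2 × 0.4196) = 0.09977
  Wq_B = Lq/λ = 0.09977/14.3 = 0.006977
  W_B = Wq_B + 1/μ = 0.006977 + 0.04926 = 0.05624

Since W_A = 0.03876 < W_B = 0.05624, Option A (single fast server) has the shorter time in system.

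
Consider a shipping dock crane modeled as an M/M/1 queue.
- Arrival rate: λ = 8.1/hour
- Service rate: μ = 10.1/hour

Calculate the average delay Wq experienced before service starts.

First, compute utilization: ρ = λ/μ = 8.1/10.1 = 0.8020
For M/M/1: Wq = λ/(μ(μ-λ))
Wq = 8.1/(10.1 × (10.1-8.1))
Wq = 8.1/(10.1 × 2.00)
Wq = 0.4010 hours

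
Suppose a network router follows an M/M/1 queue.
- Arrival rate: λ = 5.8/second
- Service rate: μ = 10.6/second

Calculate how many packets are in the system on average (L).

ρ = λ/μ = 5.8/10.6 = 0.5472
For M/M/1: L = λ/(μ-λ)
L = 5.8/(10.6-5.8) = 5.8/4.80
L = 1.2083 packets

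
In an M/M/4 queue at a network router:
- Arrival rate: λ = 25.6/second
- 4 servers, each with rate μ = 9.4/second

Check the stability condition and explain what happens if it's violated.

Stability requires ρ = λ/(cμ) < 1
ρ = 25.6/(4 × 9.4) = 25.6/37.60 = 0.6809
Since 0.6809 < 1, the system is STABLE.
The servers are busy 68.09% of the time.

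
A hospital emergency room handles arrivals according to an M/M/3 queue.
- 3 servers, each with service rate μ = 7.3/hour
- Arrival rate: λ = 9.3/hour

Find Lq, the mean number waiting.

Traffic intensity: ρ = λ/(cμ) = 9.3/(3×7.3) = 0.4247
Since ρ = 0.4247 < 1, system is stable.
Offered load a = λ/μ = cρ = 9.3/7.3 = 1.2740
P₀ = [ Σₙ₌₀^2 aⁿ/n! + a^3/(3!(1-ρ)) ]⁻¹
Σ = a^0/0! + a^1/1! + a^2/2! = 1.0000 + 1.2740 + 0.8115 = 3.0855
a^3/(3!(1-ρ)) = 2.0677/(6 × 0.5753) = 0.5990
P₀ = 1/(3.0855 + 0.5990) = 0.2714
Lq = P₀·a^3·ρ / (3!(1-ρ)²) = 0.2714 × 2.0677 × 0.4247 / (6 × 0.3310) = 0.1200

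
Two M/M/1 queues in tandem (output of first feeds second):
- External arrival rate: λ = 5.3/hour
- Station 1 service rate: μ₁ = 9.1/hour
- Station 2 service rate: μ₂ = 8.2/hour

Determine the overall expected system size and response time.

By Jackson's theorem, each station behaves as independent M/M/1.
Station 1: ρ₁ = 5.3/9.1 = 0.5824, L₁ = ρ₁/(1-ρ₁) = λ/(μ₁-λ) = 5.3/3.80 = 1.3947
Station 2: ρ₂ = 5.3/8.2 = 0.6463, L₂ = ρ₂/(1-ρ₂) = λ/(μ₂-λ) = 5.3/2.90 = 1.8276
Total: L = L₁ + L₂ = 1.3947 + 1.8276 = 3.2223
W = L/λ = 3.2223/5.3 = 0.6080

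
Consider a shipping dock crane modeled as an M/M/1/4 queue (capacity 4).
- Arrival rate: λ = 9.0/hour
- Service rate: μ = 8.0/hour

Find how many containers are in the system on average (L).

ρ = λ/μ = 9.0/8.0 = 1.1250
P₀ = (1-ρ)/(1-ρ^(K+1)) = (1-1.1250)/(1-1.1250^5) = -0.1250/-0.8020 = 0.1559
P_K = P₀×ρ^K = 0.15585 × 1.1250^4 = 0.15585 × 1.6018 = 0.2496
L = ρ[1 - (K+1)ρ^K + Kρ^(K+1)] / [(1-ρ)(1-ρ^(K+1))]
L = 1.1250 × (1 - 5×1.6018066 + 4×1.8020325) / ((1 - 1.1250) × (1 - 1.8020325)) = 2.2342 containers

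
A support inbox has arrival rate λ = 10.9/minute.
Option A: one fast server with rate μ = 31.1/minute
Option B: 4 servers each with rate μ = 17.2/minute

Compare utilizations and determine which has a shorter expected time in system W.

Option A: single server μ = 31.1 (M/M/1)
  ρ_A = 10.9/31.1 = 0.3505
  W_A = 1/(μ-λ) = 1/(31.1-10.9) = 1/20.20 = 0.04950

Option B: 4 servers μ = 17.2 (M/M/4)
  ρ_B = λ/(cμ) = 10.9/(4×17.2) = 0.1584
  Offered load a = λ/μ = cρ = 10.9/17.2 = 0.6337
  P₀ = [ Σₙ₌₀^3 aⁿ/n! + a^4/(4!(1-ρ)) ]⁻¹
  Σ = a^0/0! + a^1/1! + a^2/2! + a^3/3! = 1.0000 + 0.6337 + 0.2008 + 0.04242 = 1.8769
  a^4/(4!(1-ρ)) = 0.16128/(24 × 0.84157) = 0.007985
  P₀ = 1/(1.8769 + 0.007985) = 0.5305
  Lq = P₀·a^4·ρ / (4!(1-ρ)²) = 0.5305 × 0.1613 × 0.1584 / (24 × 0.7082) = 0.0007975
  Wq_B = Lq/λ = 0.0007975/10.9 = 0.00007317
  W_B = Wq_B + 1/μ = 0.00007317 + 0.05814 = 0.05821

Since W_A = 0.04950 < W_B = 0.05821, Option A (single fast server) has the shorter time in system.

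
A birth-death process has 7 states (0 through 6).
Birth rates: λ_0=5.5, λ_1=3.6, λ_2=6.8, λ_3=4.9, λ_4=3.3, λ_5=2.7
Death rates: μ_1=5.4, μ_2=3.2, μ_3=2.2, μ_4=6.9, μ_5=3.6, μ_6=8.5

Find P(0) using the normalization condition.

Ratios P(n)/P(0) = (λ₀···λₙ₋₁)/(μ₁···μₙ):
P(1)/P(0) = (5.5)/(5.4) = 1.01852
P(2)/P(0) = (5.5×3.6)/(5.4×3.2) = 1.14583
P(3)/P(0) = (5.5×3.6×6.8)/(5.4×3.2×2.2) = 3.54167
P(4)/P(0) = (5.5×3.6×6.8×4.9)/(5.4×3.2×2.2×6.9) = 2.51510
P(5)/P(0) = (5.5×3.6×6.8×4.9×3.3)/(5.4×3.2×2.2×6.9×3.6) = 2.30551
P(6)/P(0) = (5.5×3.6×6.8×4.9×3.3×2.7)/(5.4×3.2×2.2×6.9×3.6×8.5) = 0.732337

Normalization: ∑ P(n) = 1
P(0) × (1.00000 + 1.01852 + 1.14583 + 3.54167 + 2.51510 + 2.30551 + 0.732337) = 1
P(0) × 12.2590 = 1
P(0) = 1/12.2590 = 0.08157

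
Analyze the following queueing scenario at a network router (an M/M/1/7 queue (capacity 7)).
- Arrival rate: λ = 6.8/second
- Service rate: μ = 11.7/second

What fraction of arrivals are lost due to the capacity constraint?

ρ = λ/μ = 6.8/11.7 = 0.581197
P₀ = (1-ρ)/(1-ρ^(K+1)) = (1-0.581197)/(1-0.581197^8) = 0.4188/0.9870 = 0.4243
P_K = P₀×ρ^K = 0.42433 × 0.581197^7 = 0.42433 × 0.022401 = 0.009505
Blocking probability = 0.95%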